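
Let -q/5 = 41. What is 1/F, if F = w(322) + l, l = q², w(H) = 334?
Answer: 1/42359 ≈ 2.3608e-5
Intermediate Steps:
q = -205 (q = -5*41 = -205)
l = 42025 (l = (-205)² = 42025)
F = 42359 (F = 334 + 42025 = 42359)
1/F = 1/42359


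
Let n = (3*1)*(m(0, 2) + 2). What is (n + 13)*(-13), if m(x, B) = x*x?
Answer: -247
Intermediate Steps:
m(x, B) = x²
n = 6 (n = (3*1)*(0² + 2) = 3*(0 + 2) = 3*2 = 6)
(n + 13)*(-13) = (6 + 13)*(-13) = 19*(-13) = -247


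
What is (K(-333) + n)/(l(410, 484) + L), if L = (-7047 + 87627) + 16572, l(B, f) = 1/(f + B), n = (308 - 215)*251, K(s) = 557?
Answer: 21366600/86853889 ≈ 0.24601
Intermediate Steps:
n = 23343 (n = 93*251 = 23343)
l(B, f) = 1/(B + f)
L = 97152 (L = 80580 + 16572 = 97152)
(K(-333) + n)/(l(410, 484) + L) = (557 + 23343)/(1/(410 + 484) + 97152) = 23900/(1/894 + 97152) = 23900/(86853889/894) = 23900*(894/86853889) = 21366600/86853889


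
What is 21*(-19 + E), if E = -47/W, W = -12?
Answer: -1267/4 ≈ -316.75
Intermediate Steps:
E = 47/12 (E = -47/(-12) = -47*(-1/12) = 47/12 ≈ 3.9167)
21*(-19 + E) = 21*(-19 + 47/12) = 21*(-181/12) = -1267/4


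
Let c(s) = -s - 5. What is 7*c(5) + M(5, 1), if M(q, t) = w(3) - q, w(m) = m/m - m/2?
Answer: -151/2 ≈ -75.500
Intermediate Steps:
w(m) = 1 - m/2 (w(m) = 1 - m*(1/2) = 1 - m/2)
c(s) = -5 - s
M(q, t) = -1/2 - q (M(q, t) = (1 - 1/2*3) - q = (1 - 3/2) - q = -1/2 - q)
7*c(5) + M(5, 1) = 7*(-5 - 1*5) + (-1/2 - 1*5) = 7*(-5 - 5) + (-1/2 - 5) = 7*(-10) - 11/2 = -70 - 11/2 = -151/2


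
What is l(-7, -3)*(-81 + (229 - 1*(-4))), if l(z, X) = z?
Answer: -1064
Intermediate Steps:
l(-7, -3)*(-81 + (229 - 1*(-4))) = -7*(-81 + (229 - 1*(-4))) = -7*(-81 + (229 + 4)) = -7*(-81 + 233) = -7*152 = -1064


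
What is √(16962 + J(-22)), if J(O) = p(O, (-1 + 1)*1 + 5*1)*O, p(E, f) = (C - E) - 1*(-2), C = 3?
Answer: 4*√1023 ≈ 127.94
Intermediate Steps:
p(E, f) = 5 - E (p(E, f) = (3 - E) - 1*(-2) = (3 - E) + 2 = 5 - E)
J(O) = O*(5 - O) (J(O) = (5 - O)*O = O*(5 - O))
√(16962 + J(-22)) = √(16962 - 22*(5 - 1*(-22))) = √(16962 - 22*(5 + 22)) = √(16962 - 22*27) = √(16962 - 594) = √16368 = 4*√1023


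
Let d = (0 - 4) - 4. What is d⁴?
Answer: 4096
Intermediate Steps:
d = -8 (d = -4 - 4 = -8)
d⁴ = (-8)⁴ = 4096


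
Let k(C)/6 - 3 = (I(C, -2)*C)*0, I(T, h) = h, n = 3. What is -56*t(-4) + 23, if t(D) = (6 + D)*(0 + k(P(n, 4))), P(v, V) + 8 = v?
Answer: -1993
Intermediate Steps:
P(v, V) = -8 + v
k(C) = 18 (k(C) = 18 + 6*(-2*C*0) = 18 + 6*0 = 18 + 0 = 18)
t(D) = 108 + 18*D (t(D) = (6 + D)*(0 + 18) = (6 + D)*18 = 108 + 18*D)
-56*t(-4) + 23 = -56*(108 + 18*(-4)) + 23 = -56*(108 - 72) + 23 = -56*36 + 23 = -2016 + 23 = -1993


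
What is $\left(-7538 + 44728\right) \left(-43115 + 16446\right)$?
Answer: $-991820110$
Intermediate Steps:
$\left(-7538 + 44728\right) \left(-43115 + 16446\right) = 37190 \left(-26669\right) = -991820110$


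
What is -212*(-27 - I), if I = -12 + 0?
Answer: 3180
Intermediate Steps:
I = -12
-212*(-27 - I) = -212*(-27 - 1*(-12)) = -212*(-27 + 12) = -212*(-15) = 3180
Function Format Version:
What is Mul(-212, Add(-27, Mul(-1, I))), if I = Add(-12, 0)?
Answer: 3180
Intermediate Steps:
I = -12
Mul(-212, Add(-27, Mul(-1, I))) = Mul(-212, Add(-27, Mul(-1, -12))) = Mul(-212, Add(-27, 12)) = Mul(-212, -15) = 3180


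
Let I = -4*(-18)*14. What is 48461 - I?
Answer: 47453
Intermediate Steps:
I = 1008 (I = 72*14 = 1008)
48461 - I = 48461 - 1*1008 = 48461 - 1008 = 47453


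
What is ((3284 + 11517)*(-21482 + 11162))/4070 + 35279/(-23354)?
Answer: -356738114281/9505078 ≈ -37531.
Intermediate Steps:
((3284 + 11517)*(-21482 + 11162))/4070 + 35279/(-23354) = (14801*(-10320))*(1/4070) + 35279*(-1/23354) = -152746320*1/4070 - 35279/23354 = -15274632/407 - 35279/23354 = -356738114281/9505078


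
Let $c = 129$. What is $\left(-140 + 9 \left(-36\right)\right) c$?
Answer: $-59856$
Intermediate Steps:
$\left(-140 + 9 \left(-36\right)\right) c = \left(-140 + 9 \left(-36\right)\right) 129 = \left(-140 - 324\right) 129 = \left(-464\right) 129 = -59856$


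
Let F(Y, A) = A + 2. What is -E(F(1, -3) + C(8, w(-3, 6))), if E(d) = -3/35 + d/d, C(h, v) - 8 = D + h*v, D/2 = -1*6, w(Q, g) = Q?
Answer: -32/35 ≈ -0.91429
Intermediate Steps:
F(Y, A) = 2 + A
D = -12 (D = 2*(-1*6) = 2*(-6) = -12)
C(h, v) = -4 + h*v (C(h, v) = 8 + (-12 + h*v) = -4 + h*v)
E(d) = 32/35 (E(d) = -3*1/35 + 1 = -3/35 + 1 = 32/35)
-E(F(1, -3) + C(8, w(-3, 6))) = -1*32/35 = -32/35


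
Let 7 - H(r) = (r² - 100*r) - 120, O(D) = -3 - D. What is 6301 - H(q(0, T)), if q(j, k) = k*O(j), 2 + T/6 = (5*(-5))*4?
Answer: 3193470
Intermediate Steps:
T = -612 (T = -12 + 6*((5*(-5))*4) = -12 + 6*(-25*4) = -12 + 6*(-100) = -12 - 600 = -612)
q(j, k) = k*(-3 - j)
H(r) = 127 - r² + 100*r (H(r) = 7 - ((r² - 100*r) - 120) = 7 - (-120 + r² - 100*r) = 7 + (120 - r² + 100*r) = 127 - r² + 100*r)
6301 - H(q(0, T)) = 6301 - (127 - (-1*(-612)*(3 + 0))² + 100*(-1*(-612)*(3 + 0))) = 6301 - (127 - (-1*(-612)*3)² + 100*(-1*(-612)*3)) = 6301 - (127 - 1*1836² + 100*1836) = 6301 - (127 - 1*3370896 + 183600) = 6301 - (127 - 3370896 + 183600) = 6301 - 1*(-3187169) = 6301 + 3187169 = 3193470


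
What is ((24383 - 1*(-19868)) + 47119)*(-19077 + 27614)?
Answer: 780025690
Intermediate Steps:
((24383 - 1*(-19868)) + 47119)*(-19077 + 27614) = ((24383 + 19868) + 47119)*8537 = (44251 + 47119)*8537 = 91370*8537 = 780025690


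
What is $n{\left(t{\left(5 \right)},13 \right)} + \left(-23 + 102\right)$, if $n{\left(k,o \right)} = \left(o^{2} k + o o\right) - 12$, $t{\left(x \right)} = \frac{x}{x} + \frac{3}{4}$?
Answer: $\frac{2127}{4} \approx 531.75$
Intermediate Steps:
$t{\left(x \right)} = \frac{7}{4}$ ($t{\left(x \right)} = 1 + 3 \cdot \frac{1}{4} = 1 + \frac{3}{4} = \frac{7}{4}$)
$n{\left(k,o \right)} = -12 + o^{2} + k o^{2}$ ($n{\left(k,o \right)} = \left(k o^{2} + o^{2}\right) - 12 = \left(o^{2} + k o^{2}\right) - 12 = -12 + o^{2} + k o^{2}$)
$n{\left(t{\left(5 \right)},13 \right)} + \left(-23 + 102\right) = \left(-12 + 13^{2} + \frac{7 \cdot 13^{2}}{4}\right) + \left(-23 + 102\right) = \left(-12 + 169 + \frac{7}{4} \cdot 169\right) + 79 = \left(-12 + 169 + \frac{1183}{4}\right) + 79 = \frac{1811}{4} + 79 = \frac{2127}{4}$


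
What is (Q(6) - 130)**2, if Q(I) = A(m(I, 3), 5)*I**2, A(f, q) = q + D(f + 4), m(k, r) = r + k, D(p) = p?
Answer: 268324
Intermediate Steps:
m(k, r) = k + r
A(f, q) = 4 + f + q (A(f, q) = q + (f + 4) = q + (4 + f) = 4 + f + q)
Q(I) = I**2*(12 + I) (Q(I) = (4 + (I + 3) + 5)*I**2 = (4 + (3 + I) + 5)*I**2 = (12 + I)*I**2 = I**2*(12 + I))
(Q(6) - 130)**2 = (6**2*(12 + 6) - 130)**2 = (36*18 - 130)**2 = (648 - 130)**2 = 518**2 = 268324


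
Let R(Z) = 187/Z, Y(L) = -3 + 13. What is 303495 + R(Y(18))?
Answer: 3035137/10 ≈ 3.0351e+5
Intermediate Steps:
Y(L) = 10
303495 + R(Y(18)) = 303495 + 187/10 = 3035137/10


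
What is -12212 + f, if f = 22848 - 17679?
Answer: -7043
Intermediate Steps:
f = 5169
-12212 + f = -12212 + 5169 = -7043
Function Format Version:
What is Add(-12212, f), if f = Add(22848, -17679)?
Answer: -7043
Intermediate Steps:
f = 5169
Add(-12212, f) = Add(-12212, 5169) = -7043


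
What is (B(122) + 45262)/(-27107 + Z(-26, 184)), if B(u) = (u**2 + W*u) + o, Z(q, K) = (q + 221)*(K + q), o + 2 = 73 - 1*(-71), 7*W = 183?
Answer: 444342/25921 ≈ 17.142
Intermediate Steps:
W = 183/7 (W = (1/7)*183 = 183/7 ≈ 26.143)
o = 142 (o = -2 + (73 - 1*(-71)) = -2 + (73 + 71) = -2 + 144 = 142)
Z(q, K) = (221 + q)*(K + q)
B(u) = 142 + u**2 + 183*u/7 (B(u) = (u**2 + 183*u/7) + 142 = 142 + u**2 + 183*u/7)
(B(122) + 45262)/(-27107 + Z(-26, 184)) = ((142 + 122**2 + (183/7)*122) + 45262)/(-27107 + ((-26)**2 + 221*184 + 221*(-26) + 184*(-26))) = ((142 + 14884 + 22326/7) + 45262)/(-27107 + (676 + 40664 - 5746 - 4784)) = (127508/7 + 45262)/(-27107 + 30810) = (444342/7)/3703 = (444342/7)*(1/3703) = 444342/25921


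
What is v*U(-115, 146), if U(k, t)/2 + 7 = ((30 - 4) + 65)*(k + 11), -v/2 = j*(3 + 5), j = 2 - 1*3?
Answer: -303072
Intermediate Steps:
j = -1 (j = 2 - 3 = -1)
v = 16 (v = -(-2)*(3 + 5) = -(-2)*8 = -2*(-8) = 16)
U(k, t) = 1988 + 182*k (U(k, t) = -14 + 2*(((30 - 4) + 65)*(k + 11)) = -14 + 2*((26 + 65)*(11 + k)) = -14 + 2*(91*(11 + k)) = -14 + 2*(1001 + 91*k) = -14 + (2002 + 182*k) = 1988 + 182*k)
v*U(-115, 146) = 16*(1988 + 182*(-115)) = 16*(1988 - 20930) = 16*(-18942) = -303072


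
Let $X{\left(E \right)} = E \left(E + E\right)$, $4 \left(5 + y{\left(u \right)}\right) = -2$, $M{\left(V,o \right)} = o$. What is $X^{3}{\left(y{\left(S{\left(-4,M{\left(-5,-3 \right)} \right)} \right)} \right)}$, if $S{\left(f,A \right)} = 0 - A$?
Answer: $\frac{1771561}{8} \approx 2.2145 \cdot 10^{5}$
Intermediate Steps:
$S{\left(f,A \right)} = - A$
$y{\left(u \right)} = - \frac{11}{2}$ ($y{\left(u \right)} = -5 + \frac{1}{4} \left(-2\right) = -5 - \frac{1}{2} = - \frac{11}{2}$)
$X{\left(E \right)} = 2 E^{2}$ ($X{\left(E \right)} = E 2 E = 2 E^{2}$)
$X^{3}{\left(y{\left(S{\left(-4,M{\left(-5,-3 \right)} \right)} \right)} \right)} = \left(2 \left(- \frac{11}{2}\right)^{2}\right)^{3} = \left(2 \cdot \frac{121}{4}\right)^{3} = \left(\frac{121}{2}\right)^{3} = \frac{1771561}{8}$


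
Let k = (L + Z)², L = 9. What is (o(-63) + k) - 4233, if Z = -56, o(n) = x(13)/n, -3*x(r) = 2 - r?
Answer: -382547/189 ≈ -2024.1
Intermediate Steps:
x(r) = -⅔ + r/3 (x(r) = -(2 - r)/3 = -⅔ + r/3)
o(n) = 11/(3*n) (o(n) = (-⅔ + (⅓)*13)/n = (-⅔ + 13/3)/n = 11/(3*n))
k = 2209 (k = (9 - 56)² = (-47)² = 2209)
(o(-63) + k) - 4233 = ((11/3)/(-63) + 2209) - 4233 = ((11/3)*(-1/63) + 2209) - 4233 = (-11/189 + 2209) - 4233 = 417490/189 - 4233 = -382547/189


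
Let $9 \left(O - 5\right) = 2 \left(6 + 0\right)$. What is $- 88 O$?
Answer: $- \frac{1672}{3} \approx -557.33$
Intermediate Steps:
$O = \frac{19}{3}$ ($O = 5 + \frac{2 \left(6 + 0\right)}{9} = 5 + \frac{2 \cdot 6}{9} = 5 + \frac{1}{9} \cdot 12 = 5 + \frac{4}{3} = \frac{19}{3} \approx 6.3333$)
$- 88 O = \left(-88\right) \frac{19}{3} = - \frac{1672}{3}$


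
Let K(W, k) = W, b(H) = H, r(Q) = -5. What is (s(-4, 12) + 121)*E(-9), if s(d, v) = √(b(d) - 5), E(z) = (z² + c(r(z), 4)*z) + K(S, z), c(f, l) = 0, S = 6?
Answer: 10527 + 261*I ≈ 10527.0 + 261.0*I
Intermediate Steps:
E(z) = 6 + z² (E(z) = (z² + 0*z) + 6 = (z² + 0) + 6 = z² + 6 = 6 + z²)
s(d, v) = √(-5 + d) (s(d, v) = √(d - 5) = √(-5 + d))
(s(-4, 12) + 121)*E(-9) = (√(-5 - 4) + 121)*(6 + (-9)²) = (√(-9) + 121)*(6 + 81) = (3*I + 121)*87 = (121 + 3*I)*87 = 10527 + 261*I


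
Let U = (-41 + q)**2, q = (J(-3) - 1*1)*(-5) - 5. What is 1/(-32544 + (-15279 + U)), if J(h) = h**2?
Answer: -1/40427 ≈ -2.4736e-5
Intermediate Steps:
q = -45 (q = ((-3)**2 - 1*1)*(-5) - 5 = (9 - 1)*(-5) - 5 = 8*(-5) - 5 = -40 - 5 = -45)
U = 7396 (U = (-41 - 45)**2 = (-86)**2 = 7396)
1/(-32544 + (-15279 + U)) = 1/(-32544 + (-15279 + 7396)) = 1/(-32544 - 7883) = 1/(-40427) = -1/40427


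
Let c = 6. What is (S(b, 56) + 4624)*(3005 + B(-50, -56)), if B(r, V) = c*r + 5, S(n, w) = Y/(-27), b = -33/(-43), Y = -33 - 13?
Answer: 338462740/27 ≈ 1.2536e+7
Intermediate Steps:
Y = -46
b = 33/43 (b = -33*(-1/43) = 33/43 ≈ 0.76744)
S(n, w) = 46/27 (S(n, w) = -46/(-27) = -46*(-1/27) = 46/27)
B(r, V) = 5 + 6*r (B(r, V) = 6*r + 5 = 5 + 6*r)
(S(b, 56) + 4624)*(3005 + B(-50, -56)) = (46/27 + 4624)*(3005 + (5 + 6*(-50))) = 124894*(3005 + (5 - 300))/27 = 124894*(3005 - 295)/27 = (124894/27)*2710 = 338462740/27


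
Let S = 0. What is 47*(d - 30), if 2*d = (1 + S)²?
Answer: -2773/2 ≈ -1386.5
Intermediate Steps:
d = ½ (d = (1 + 0)²/2 = (½)*1² = (½)*1 = ½ ≈ 0.50000)
47*(d - 30) = 47*(½ - 30) = 47*(-59/2) = -2773/2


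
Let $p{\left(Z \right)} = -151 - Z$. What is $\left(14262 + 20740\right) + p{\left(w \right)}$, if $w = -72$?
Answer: $34923$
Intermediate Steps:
$\left(14262 + 20740\right) + p{\left(w \right)} = \left(14262 + 20740\right) - 79 = 35002 + \left(-151 + 72\right) = 35002 - 79 = 34923$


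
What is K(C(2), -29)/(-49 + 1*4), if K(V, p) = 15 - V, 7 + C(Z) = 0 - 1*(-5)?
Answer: -17/45 ≈ -0.37778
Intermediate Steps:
C(Z) = -2 (C(Z) = -7 + (0 - 1*(-5)) = -7 + (0 + 5) = -7 + 5 = -2)
K(C(2), -29)/(-49 + 1*4) = (15 - 1*(-2))/(-49 + 1*4) = (15 + 2)/(-49 + 4) = 17/(-45) = 17*(-1/45) = -17/45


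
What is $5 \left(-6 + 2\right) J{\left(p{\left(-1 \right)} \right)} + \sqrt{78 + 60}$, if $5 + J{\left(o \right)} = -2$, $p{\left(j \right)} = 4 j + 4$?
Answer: $140 + \sqrt{138} \approx 151.75$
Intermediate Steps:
$p{\left(j \right)} = 4 + 4 j$
$J{\left(o \right)} = -7$ ($J{\left(o \right)} = -5 - 2 = -7$)
$5 \left(-6 + 2\right) J{\left(p{\left(-1 \right)} \right)} + \sqrt{78 + 60} = 5 \left(-6 + 2\right) \left(-7\right) + \sqrt{78 + 60} = 5 \left(-4\right) \left(-7\right) + \sqrt{138} = \left(-20\right) \left(-7\right) + \sqrt{138} = 140 + \sqrt{138}$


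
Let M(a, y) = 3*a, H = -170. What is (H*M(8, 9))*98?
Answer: -399840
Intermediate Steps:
(H*M(8, 9))*98 = -510*8*98 = -170*24*98 = -4080*98 = -399840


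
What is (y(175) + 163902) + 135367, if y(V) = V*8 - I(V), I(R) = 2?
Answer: 300667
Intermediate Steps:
y(V) = -2 + 8*V (y(V) = V*8 - 1*2 = 8*V - 2 = -2 + 8*V)
(y(175) + 163902) + 135367 = ((-2 + 8*175) + 163902) + 135367 = ((-2 + 1400) + 163902) + 135367 = (1398 + 163902) + 135367 = 165300 + 135367 = 300667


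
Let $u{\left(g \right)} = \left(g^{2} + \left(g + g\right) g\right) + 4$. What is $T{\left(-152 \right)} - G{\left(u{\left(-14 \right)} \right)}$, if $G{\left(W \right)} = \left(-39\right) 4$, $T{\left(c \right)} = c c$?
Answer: $23260$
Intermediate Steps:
$T{\left(c \right)} = c^{2}$
$u{\left(g \right)} = 4 + 3 g^{2}$ ($u{\left(g \right)} = \left(g^{2} + 2 g g\right) + 4 = \left(g^{2} + 2 g^{2}\right) + 4 = 3 g^{2} + 4 = 4 + 3 g^{2}$)
$G{\left(W \right)} = -156$
$T{\left(-152 \right)} - G{\left(u{\left(-14 \right)} \right)} = \left(-152\right)^{2} - -156 = 23104 + 156 = 23260$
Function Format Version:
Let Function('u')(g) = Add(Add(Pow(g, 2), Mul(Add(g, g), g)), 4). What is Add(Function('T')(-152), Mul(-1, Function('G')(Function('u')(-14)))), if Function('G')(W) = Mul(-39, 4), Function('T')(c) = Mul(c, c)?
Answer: 23260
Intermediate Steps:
Function('T')(c) = Pow(c, 2)
Function('u')(g) = Add(4, Mul(3, Pow(g, 2))) (Function('u')(g) = Add(Add(Pow(g, 2), Mul(Mul(2, g), g)), 4) = Add(Add(Pow(g, 2), Mul(2, Pow(g, 2))), 4) = Add(Mul(3, Pow(g, 2)), 4) = Add(4, Mul(3, Pow(g, 2))))
Function('G')(W) = -156
Add(Function('T')(-152), Mul(-1, Function('G')(Function('u')(-14)))) = Add(Pow(-152, 2), Mul(-1, -156)) = Add(23104, 156) = 23260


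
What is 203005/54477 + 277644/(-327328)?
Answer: 12831002113/4457961864 ≈ 2.8782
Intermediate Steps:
203005/54477 + 277644/(-327328) = 203005*(1/54477) + 277644*(-1/327328) = 203005/54477 - 69411/81832 = 12831002113/4457961864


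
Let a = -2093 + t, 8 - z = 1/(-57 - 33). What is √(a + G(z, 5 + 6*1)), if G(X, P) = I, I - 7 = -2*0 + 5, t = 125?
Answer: 2*I*√489 ≈ 44.227*I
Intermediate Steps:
I = 12 (I = 7 + (-2*0 + 5) = 7 + (0 + 5) = 7 + 5 = 12)
z = 721/90 (z = 8 - 1/(-57 - 33) = 8 - 1/(-90) = 8 - 1*(-1/90) = 8 + 1/90 = 721/90 ≈ 8.0111)
G(X, P) = 12
a = -1968 (a = -2093 + 125 = -1968)
√(a + G(z, 5 + 6*1)) = √(-1968 + 12) = √(-1956) = 2*I*√489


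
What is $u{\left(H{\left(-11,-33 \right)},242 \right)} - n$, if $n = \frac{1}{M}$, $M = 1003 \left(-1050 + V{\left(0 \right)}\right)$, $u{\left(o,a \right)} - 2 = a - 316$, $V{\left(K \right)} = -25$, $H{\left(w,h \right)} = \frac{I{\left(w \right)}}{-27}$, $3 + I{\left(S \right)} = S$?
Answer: $- \frac{77632199}{1078225} \approx -72.0$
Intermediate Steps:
$I{\left(S \right)} = -3 + S$
$H{\left(w,h \right)} = \frac{1}{9} - \frac{w}{27}$ ($H{\left(w,h \right)} = \frac{-3 + w}{-27} = \left(-3 + w\right) \left(- \frac{1}{27}\right) = \frac{1}{9} - \frac{w}{27}$)
$u{\left(o,a \right)} = -314 + a$ ($u{\left(o,a \right)} = 2 + \left(a - 316\right) = 2 + \left(-316 + a\right) = -314 + a$)
$M = -1078225$ ($M = 1003 \left(-1050 - 25\right) = 1003 \left(-1075\right) = -1078225$)
$n = - \frac{1}{1078225}$ ($n = \frac{1}{-1078225} = - \frac{1}{1078225} \approx -9.2745 \cdot 10^{-7}$)
$u{\left(H{\left(-11,-33 \right)},242 \right)} - n = \left(-314 + 242\right) - - \frac{1}{1078225} = -72 + \frac{1}{1078225} = - \frac{77632199}{1078225}$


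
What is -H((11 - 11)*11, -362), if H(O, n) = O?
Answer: 0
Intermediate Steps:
-H((11 - 11)*11, -362) = -(11 - 11)*11 = -0*11 = -1*0 = 0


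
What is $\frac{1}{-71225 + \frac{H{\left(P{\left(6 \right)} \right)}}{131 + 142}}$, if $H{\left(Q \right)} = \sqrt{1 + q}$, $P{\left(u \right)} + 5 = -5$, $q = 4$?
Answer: $- \frac{1061665605}{75617132716124} - \frac{273 \sqrt{5}}{378085663580620} \approx -1.404 \cdot 10^{-5}$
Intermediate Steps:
$P{\left(u \right)} = -10$ ($P{\left(u \right)} = -5 - 5 = -10$)
$H{\left(Q \right)} = \sqrt{5}$ ($H{\left(Q \right)} = \sqrt{1 + 4} = \sqrt{5}$)
$\frac{1}{-71225 + \frac{H{\left(P{\left(6 \right)} \right)}}{131 + 142}} = \frac{1}{-71225 + \frac{\sqrt{5}}{131 + 142}} = \frac{1}{-71225 + \frac{\sqrt{5}}{273}}$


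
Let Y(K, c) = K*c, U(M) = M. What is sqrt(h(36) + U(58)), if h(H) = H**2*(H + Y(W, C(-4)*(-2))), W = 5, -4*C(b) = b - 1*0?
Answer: sqrt(33754) ≈ 183.72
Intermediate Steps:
C(b) = -b/4 (C(b) = -(b - 1*0)/4 = -(b + 0)/4 = -b/4)
h(H) = H**2*(-10 + H) (h(H) = H**2*(H + 5*(-1/4*(-4)*(-2))) = H**2*(H + 5*(1*(-2))) = H**2*(H + 5*(-2)) = H**2*(H - 10) = H**2*(-10 + H))
sqrt(h(36) + U(58)) = sqrt(36**2*(-10 + 36) + 58) = sqrt(1296*26 + 58) = sqrt(33696 + 58) = sqrt(33754)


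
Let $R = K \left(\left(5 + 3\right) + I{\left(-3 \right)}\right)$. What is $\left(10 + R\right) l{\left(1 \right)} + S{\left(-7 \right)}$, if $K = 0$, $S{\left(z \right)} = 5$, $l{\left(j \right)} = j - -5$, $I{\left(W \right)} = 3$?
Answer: $65$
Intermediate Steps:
$l{\left(j \right)} = 5 + j$ ($l{\left(j \right)} = j + 5 = 5 + j$)
$R = 0$ ($R = 0 \left(\left(5 + 3\right) + 3\right) = 0 \left(8 + 3\right) = 0 \cdot 11 = 0$)
$\left(10 + R\right) l{\left(1 \right)} + S{\left(-7 \right)} = \left(10 + 0\right) \left(5 + 1\right) + 5 = 10 \cdot 6 + 5 = 60 + 5 = 65$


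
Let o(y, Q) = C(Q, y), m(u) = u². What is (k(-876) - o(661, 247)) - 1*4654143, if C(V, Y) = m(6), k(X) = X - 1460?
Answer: -4656515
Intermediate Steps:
k(X) = -1460 + X
C(V, Y) = 36 (C(V, Y) = 6² = 36)
o(y, Q) = 36
(k(-876) - o(661, 247)) - 1*4654143 = ((-1460 - 876) - 1*36) - 1*4654143 = (-2336 - 36) - 4654143 = -2372 - 4654143 = -4656515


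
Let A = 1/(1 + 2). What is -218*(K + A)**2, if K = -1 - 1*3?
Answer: -26378/9 ≈ -2930.9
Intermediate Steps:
K = -4 (K = -1 - 3 = -4)
A = 1/3 ≈ 0.33333
-218*(K + A)**2 = -218*(-4 + 1/3)**2 = -218*(-11/3)**2 = -218*121/9 = -26378/9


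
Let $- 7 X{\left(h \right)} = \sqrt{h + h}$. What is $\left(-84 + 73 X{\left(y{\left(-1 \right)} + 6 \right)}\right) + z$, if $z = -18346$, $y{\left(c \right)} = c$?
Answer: $-18430 - \frac{73 \sqrt{10}}{7} \approx -18463.0$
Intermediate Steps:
$X{\left(h \right)} = - \frac{\sqrt{2} \sqrt{h}}{7}$ ($X{\left(h \right)} = - \frac{\sqrt{h + h}}{7} = - \frac{\sqrt{2 h}}{7} = - \frac{\sqrt{2} \sqrt{h}}{7}$)
$\left(-84 + 73 X{\left(y{\left(-1 \right)} + 6 \right)}\right) + z = \left(-84 + 73 \left(- \frac{\sqrt{2} \sqrt{-1 + 6}}{7}\right)\right) - 18346 = \left(-84 + 73 \left(- \frac{\sqrt{2} \sqrt{5}}{7}\right)\right) - 18346 = \left(-84 + 73 \left(- \frac{\sqrt{10}}{7}\right)\right) - 18346 = \left(-84 - \frac{73 \sqrt{10}}{7}\right) - 18346 = -18430 - \frac{73 \sqrt{10}}{7}$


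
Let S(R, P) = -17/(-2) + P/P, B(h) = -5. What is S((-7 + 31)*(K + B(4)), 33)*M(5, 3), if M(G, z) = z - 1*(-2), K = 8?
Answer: 95/2 ≈ 47.500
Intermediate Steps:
S(R, P) = 19/2 (S(R, P) = -17*(-½) + 1 = 17/2 + 1 = 19/2)
M(G, z) = 2 + z (M(G, z) = z + 2 = 2 + z)
S((-7 + 31)*(K + B(4)), 33)*M(5, 3) = 19*(2 + 3)/2 = (19/2)*5 = 95/2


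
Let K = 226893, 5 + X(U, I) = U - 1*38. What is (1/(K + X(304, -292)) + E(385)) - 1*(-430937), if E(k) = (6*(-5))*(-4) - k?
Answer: 97828867489/227154 ≈ 4.3067e+5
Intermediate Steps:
X(U, I) = -43 + U (X(U, I) = -5 + (U - 1*38) = -5 + (U - 38) = -5 + (-38 + U) = -43 + U)
E(k) = 120 - k (E(k) = -30*(-4) - k = 120 - k)
(1/(K + X(304, -292)) + E(385)) - 1*(-430937) = (1/(226893 + (-43 + 304)) + (120 - 1*385)) - 1*(-430937) = (1/(226893 + 261) + (120 - 385)) + 430937 = (1/227154 - 265) + 430937 = -60195809/227154 + 430937 = 97828867489/227154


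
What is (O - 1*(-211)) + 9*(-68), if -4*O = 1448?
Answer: -763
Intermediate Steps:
O = -362 (O = -¼*1448 = -362)
(O - 1*(-211)) + 9*(-68) = (-362 - 1*(-211)) + 9*(-68) = (-362 + 211) - 612 = -151 - 612 = -763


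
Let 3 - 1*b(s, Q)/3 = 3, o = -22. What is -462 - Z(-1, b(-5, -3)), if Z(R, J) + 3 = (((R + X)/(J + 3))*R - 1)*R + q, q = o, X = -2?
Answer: -437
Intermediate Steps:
b(s, Q) = 0 (b(s, Q) = 9 - 3*3 = 9 - 9 = 0)
q = -22
Z(R, J) = -25 + R*(-1 + R*(-2 + R)/(3 + J)) (Z(R, J) = -3 + ((((R - 2)/(J + 3))*R - 1)*R - 22) = -3 + ((((-2 + R)/(3 + J))*R - 1)*R - 22) = -3 + ((R*(-2 + R)/(3 + J) - 1)*R - 22) = -3 + ((-1 + R*(-2 + R)/(3 + J))*R - 22) = -3 + (R*(-1 + R*(-2 + R)/(3 + J)) - 22) = -3 + (-22 + R*(-1 + R*(-2 + R)/(3 + J))) = -25 + R*(-1 + R*(-2 + R)/(3 + J)))
-462 - Z(-1, b(-5, -3)) = -462 - (-75 + (-1)³ - 25*0 - 3*(-1) - 2*(-1)² - 1*0*(-1))/(3 + 0) = -462 - (-75 - 1 + 0 + 3 - 2*1 + 0)/3 = -462 - (-75 - 1 + 0 + 3 - 2 + 0)/3 = -462 - (-75)/3 = -462 - 1*(-25) = -462 + 25 = -437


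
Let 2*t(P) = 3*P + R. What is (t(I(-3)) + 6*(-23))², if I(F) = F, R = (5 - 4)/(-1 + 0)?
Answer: 20449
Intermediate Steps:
R = -1 (R = 1/(-1) = 1*(-1) = -1)
t(P) = -½ + 3*P/2 (t(P) = (3*P - 1)/2 = (-1 + 3*P)/2 = -½ + 3*P/2)
(t(I(-3)) + 6*(-23))² = ((-½ + (3/2)*(-3)) + 6*(-23))² = ((-½ - 9/2) - 138)² = (-5 - 138)² = (-143)² = 20449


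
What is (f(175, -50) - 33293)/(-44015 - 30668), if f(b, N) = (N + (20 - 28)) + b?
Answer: 33176/74683 ≈ 0.44422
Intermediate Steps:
f(b, N) = -8 + N + b (f(b, N) = (N - 8) + b = (-8 + N) + b = -8 + N + b)
(f(175, -50) - 33293)/(-44015 - 30668) = ((-8 - 50 + 175) - 33293)/(-44015 - 30668) = (117 - 33293)/(-74683) = -33176*(-1/74683) = 33176/74683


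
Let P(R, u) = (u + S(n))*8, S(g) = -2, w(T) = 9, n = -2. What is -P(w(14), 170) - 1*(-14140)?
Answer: 12796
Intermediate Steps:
P(R, u) = -16 + 8*u (P(R, u) = (u - 2)*8 = (-2 + u)*8 = -16 + 8*u)
-P(w(14), 170) - 1*(-14140) = -(-16 + 8*170) - 1*(-14140) = -(-16 + 1360) + 14140 = -1*1344 + 14140 = -1344 + 14140 = 12796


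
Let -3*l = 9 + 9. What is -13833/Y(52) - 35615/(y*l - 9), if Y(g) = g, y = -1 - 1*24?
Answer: -3802433/7332 ≈ -518.61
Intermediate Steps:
y = -25 (y = -1 - 24 = -25)
l = -6 (l = -(9 + 9)/3 = -1/3*18 = -6)
-13833/Y(52) - 35615/(y*l - 9) = -13833/52 - 35615/(-25*(-6) - 9) = -13833*1/52 - 35615/(150 - 9) = -13833/52 - 35615/141 = -3802433/7332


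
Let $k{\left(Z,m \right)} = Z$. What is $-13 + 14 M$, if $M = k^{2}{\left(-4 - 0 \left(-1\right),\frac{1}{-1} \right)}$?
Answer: $211$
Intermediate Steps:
$M = 16$ ($M = \left(-4 - 0 \left(-1\right)\right)^{2} = \left(-4 - 0\right)^{2} = \left(-4 + 0\right)^{2} = \left(-4\right)^{2} = 16$)
$-13 + 14 M = -13 + 14 \cdot 16 = -13 + 224 = 211$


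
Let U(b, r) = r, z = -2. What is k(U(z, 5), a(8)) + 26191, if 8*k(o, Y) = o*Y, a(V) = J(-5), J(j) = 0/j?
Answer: 26191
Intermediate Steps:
J(j) = 0
a(V) = 0
k(o, Y) = Y*o/8 (k(o, Y) = (o*Y)/8 = (Y*o)/8 = Y*o/8)
k(U(z, 5), a(8)) + 26191 = (⅛)*0*5 + 26191 = 0 + 26191 = 26191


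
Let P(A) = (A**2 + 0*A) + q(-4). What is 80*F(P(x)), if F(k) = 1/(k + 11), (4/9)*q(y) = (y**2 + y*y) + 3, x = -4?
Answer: 320/423 ≈ 0.75650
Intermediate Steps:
q(y) = 27/4 + 9*y**2/2 (q(y) = 9*((y**2 + y*y) + 3)/4 = 9*((y**2 + y**2) + 3)/4 = 9*(2*y**2 + 3)/4 = 9*(3 + 2*y**2)/4 = 27/4 + 9*y**2/2)
P(A) = 315/4 + A**2 (P(A) = (A**2 + 0*A) + (27/4 + (9/2)*(-4)**2) = (A**2 + 0) + (27/4 + (9/2)*16) = A**2 + (27/4 + 72) = A**2 + 315/4 = 315/4 + A**2)
F(k) = 1/(11 + k)
80*F(P(x)) = 80/(11 + (315/4 + (-4)**2)) = 80/(11 + (315/4 + 16)) = 80/(11 + 379/4) = 80/(423/4) = 80*(4/423) = 320/423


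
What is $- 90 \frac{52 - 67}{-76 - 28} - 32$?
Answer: $- \frac{2339}{52} \approx -44.981$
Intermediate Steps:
$- 90 \frac{52 - 67}{-76 - 28} - 32 = - 90 \left(- \frac{15}{-104}\right) - 32 = - 90 \left(\left(-15\right) \left(- \frac{1}{104}\right)\right) - 32 = \left(-90\right) \frac{15}{104} - 32 = - \frac{675}{52} - 32 = - \frac{2339}{52}$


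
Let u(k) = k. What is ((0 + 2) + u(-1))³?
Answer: 1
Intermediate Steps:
((0 + 2) + u(-1))³ = ((0 + 2) - 1)³ = (2 - 1)³ = 1³ = 1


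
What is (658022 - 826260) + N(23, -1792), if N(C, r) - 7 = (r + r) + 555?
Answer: -171260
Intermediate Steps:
N(C, r) = 562 + 2*r (N(C, r) = 7 + ((r + r) + 555) = 7 + (2*r + 555) = 7 + (555 + 2*r) = 562 + 2*r)
(658022 - 826260) + N(23, -1792) = (658022 - 826260) + (562 + 2*(-1792)) = -168238 + (562 - 3584) = -168238 - 3022 = -171260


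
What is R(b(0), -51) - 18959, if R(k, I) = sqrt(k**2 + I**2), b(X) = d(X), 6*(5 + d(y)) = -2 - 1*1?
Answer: -18959 + 5*sqrt(421)/2 ≈ -18908.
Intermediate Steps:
d(y) = -11/2 (d(y) = -5 + (-2 - 1*1)/6 = -5 + (-2 - 1)/6 = -5 + (1/6)*(-3) = -5 - 1/2 = -11/2)
b(X) = -11/2
R(k, I) = sqrt(I**2 + k**2)
R(b(0), -51) - 18959 = sqrt((-51)**2 + (-11/2)**2) - 18959 = sqrt(2601 + 121/4) - 18959 = sqrt(10525/4) - 18959 = 5*sqrt(421)/2 - 18959 = -18959 + 5*sqrt(421)/2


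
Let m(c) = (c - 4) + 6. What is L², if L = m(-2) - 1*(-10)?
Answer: 100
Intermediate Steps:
m(c) = 2 + c (m(c) = (-4 + c) + 6 = 2 + c)
L = 10 (L = (2 - 2) - 1*(-10) = 0 + 10 = 10)
L² = 10² = 100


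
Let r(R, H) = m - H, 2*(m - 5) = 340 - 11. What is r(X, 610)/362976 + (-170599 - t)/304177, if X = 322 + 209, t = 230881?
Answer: -291723188897/220817901504 ≈ -1.3211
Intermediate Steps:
m = 339/2 (m = 5 + (340 - 11)/2 = 5 + (½)*329 = 5 + 329/2 = 339/2 ≈ 169.50)
X = 531
r(R, H) = 339/2 - H
r(X, 610)/362976 + (-170599 - t)/304177 = (339/2 - 1*610)/362976 + (-170599 - 1*230881)/304177 = (339/2 - 610)*(1/362976) + (-170599 - 230881)*(1/304177) = -881/2*1/362976 - 401480*1/304177 = -881/725952 - 401480/304177 = -291723188897/220817901504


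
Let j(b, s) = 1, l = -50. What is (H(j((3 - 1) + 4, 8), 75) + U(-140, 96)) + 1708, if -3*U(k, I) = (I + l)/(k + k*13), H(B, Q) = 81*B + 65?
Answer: 5450783/2940 ≈ 1854.0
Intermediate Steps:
H(B, Q) = 65 + 81*B
U(k, I) = -(-50 + I)/(42*k) (U(k, I) = -(I - 50)/(3*(k + k*13)) = -(-50 + I)/(3*(k + 13*k)) = -(-50 + I)/(3*(14*k)) = -(-50 + I)*1/(14*k)/3 = -(-50 + I)/(42*k))
(H(j((3 - 1) + 4, 8), 75) + U(-140, 96)) + 1708 = ((65 + 81*1) + (1/42)*(50 - 1*96)/(-140)) + 1708 = ((65 + 81) + (1/42)*(-1/140)*(50 - 96)) + 1708 = (146 + (1/42)*(-1/140)*(-46)) + 1708 = (146 + 23/2940) + 1708 = 429263/2940 + 1708 = 5450783/2940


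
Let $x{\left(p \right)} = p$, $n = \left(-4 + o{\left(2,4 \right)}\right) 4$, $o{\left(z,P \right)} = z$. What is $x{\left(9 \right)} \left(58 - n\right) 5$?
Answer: $2970$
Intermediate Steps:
$n = -8$ ($n = \left(-4 + 2\right) 4 = \left(-2\right) 4 = -8$)
$x{\left(9 \right)} \left(58 - n\right) 5 = 9 \left(58 - -8\right) 5 = 9 \left(58 + 8\right) 5 = 9 \cdot 66 \cdot 5 = 594 \cdot 5 = 2970$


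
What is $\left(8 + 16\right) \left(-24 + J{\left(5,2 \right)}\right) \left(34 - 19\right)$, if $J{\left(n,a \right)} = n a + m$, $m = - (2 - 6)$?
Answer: $-3600$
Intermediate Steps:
$m = 4$ ($m = - (2 - 6) = \left(-1\right) \left(-4\right) = 4$)
$J{\left(n,a \right)} = 4 + a n$ ($J{\left(n,a \right)} = n a + 4 = a n + 4 = 4 + a n$)
$\left(8 + 16\right) \left(-24 + J{\left(5,2 \right)}\right) \left(34 - 19\right) = \left(8 + 16\right) \left(-24 + \left(4 + 2 \cdot 5\right)\right) \left(34 - 19\right) = 24 \left(-24 + \left(4 + 10\right)\right) 15 = 24 \left(-24 + 14\right) 15 = 24 \left(-10\right) 15 = \left(-240\right) 15 = -3600$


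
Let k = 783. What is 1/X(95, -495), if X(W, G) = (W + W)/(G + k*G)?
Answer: -38808/19 ≈ -2042.5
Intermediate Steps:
X(W, G) = W/(392*G) (X(W, G) = (W + W)/(G + 783*G) = (2*W)/((784*G)) = (2*W)*(1/(784*G)) = W/(392*G))
1/X(95, -495) = 1/((1/392)*95/(-495)) = 1/((1/392)*95*(-1/495)) = 1/(-19/38808) = -38808/19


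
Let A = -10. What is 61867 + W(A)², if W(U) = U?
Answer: 61967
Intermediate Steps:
61867 + W(A)² = 61867 + (-10)² = 61867 + 100 = 61967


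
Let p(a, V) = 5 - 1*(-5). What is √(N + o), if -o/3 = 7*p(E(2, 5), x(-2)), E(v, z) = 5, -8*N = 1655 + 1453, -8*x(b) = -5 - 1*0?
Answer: 3*I*√266/2 ≈ 24.464*I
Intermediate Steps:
x(b) = 5/8 (x(b) = -(-5 - 1*0)/8 = -(-5 + 0)/8 = -⅛*(-5) = 5/8)
N = -777/2 (N = -(1655 + 1453)/8 = -⅛*3108 = -777/2 ≈ -388.50)
p(a, V) = 10 (p(a, V) = 5 + 5 = 10)
o = -210 (o = -21*10 = -3*70 = -210)
√(N + o) = √(-777/2 - 210) = √(-1197/2) = 3*I*√266/2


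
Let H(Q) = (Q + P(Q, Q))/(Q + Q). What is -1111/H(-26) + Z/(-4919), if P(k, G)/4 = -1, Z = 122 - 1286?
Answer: -142072774/73785 ≈ -1925.5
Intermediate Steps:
Z = -1164
P(k, G) = -4 (P(k, G) = 4*(-1) = -4)
H(Q) = (-4 + Q)/(2*Q) (H(Q) = (Q - 4)/(Q + Q) = (-4 + Q)/((2*Q)) = (-4 + Q)*(1/(2*Q)) = (-4 + Q)/(2*Q))
-1111/H(-26) + Z/(-4919) = -1111*(-52/(-4 - 26)) - 1164/(-4919) = -1111/((1/2)*(-1/26)*(-30)) - 1164*(-1/4919) = -1111/15/26 + 1164/4919 = -1111*26/15 + 1164/4919 = -28886/15 + 1164/4919 = -142072774/73785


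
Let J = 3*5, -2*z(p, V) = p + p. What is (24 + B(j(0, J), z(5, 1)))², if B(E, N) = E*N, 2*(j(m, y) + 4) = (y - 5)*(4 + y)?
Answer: 185761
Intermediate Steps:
z(p, V) = -p (z(p, V) = -(p + p)/2 = -p)
J = 15
j(m, y) = -4 + (-5 + y)*(4 + y)/2 (j(m, y) = -4 + ((y - 5)*(4 + y))/2 = -4 + ((-5 + y)*(4 + y))/2 = -4 + (-5 + y)*(4 + y)/2)
(24 + B(j(0, J), z(5, 1)))² = (24 + (-14 + (½)*15² - ½*15)*(-1*5))² = (24 + (-14 + (½)*225 - 15/2)*(-5))² = (24 + (-14 + 225/2 - 15/2)*(-5))² = (24 + 91*(-5))² = (24 - 455)² = (-431)² = 185761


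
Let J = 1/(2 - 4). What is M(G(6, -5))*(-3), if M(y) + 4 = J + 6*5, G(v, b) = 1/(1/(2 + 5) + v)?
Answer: -153/2 ≈ -76.500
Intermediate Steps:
J = -½ (J = 1/(-2) = -½ ≈ -0.50000)
G(v, b) = 1/(⅐ + v) (G(v, b) = 1/(1/7 + v) = 1/(⅐ + v))
M(y) = 51/2 (M(y) = -4 + (-½ + 6*5) = -4 + (-½ + 30) = -4 + 59/2 = 51/2)
M(G(6, -5))*(-3) = (51/2)*(-3) = -153/2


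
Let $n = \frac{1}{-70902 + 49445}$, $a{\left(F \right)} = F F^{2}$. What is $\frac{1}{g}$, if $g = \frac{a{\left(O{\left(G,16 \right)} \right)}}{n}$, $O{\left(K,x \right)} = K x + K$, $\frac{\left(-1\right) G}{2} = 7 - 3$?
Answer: $\frac{1}{53974139392} \approx 1.8527 \cdot 10^{-11}$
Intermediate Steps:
$G = -8$ ($G = - 2 \left(7 - 3\right) = \left(-2\right) 4 = -8$)
$O{\left(K,x \right)} = K + K x$
$a{\left(F \right)} = F^{3}$
$n = - \frac{1}{21457}$ ($n = \frac{1}{-21457} = - \frac{1}{21457} \approx -4.6605 \cdot 10^{-5}$)
$g = 53974139392$ ($g = \frac{\left(- 8 \left(1 + 16\right)\right)^{3}}{- \frac{1}{21457}} = \left(\left(-8\right) 17\right)^{3} \left(-21457\right) = \left(-136\right)^{3} \left(-21457\right) = \left(-2515456\right) \left(-21457\right) = 53974139392$)
$\frac{1}{g} = \frac{1}{53974139392}$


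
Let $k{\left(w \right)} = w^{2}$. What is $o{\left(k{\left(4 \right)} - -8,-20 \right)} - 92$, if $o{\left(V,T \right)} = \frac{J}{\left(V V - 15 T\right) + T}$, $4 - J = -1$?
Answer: $- \frac{78747}{856} \approx -91.994$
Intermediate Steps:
$J = 5$ ($J = 4 - -1 = 4 + 1 = 5$)
$o{\left(V,T \right)} = \frac{5}{V^{2} - 14 T}$ ($o{\left(V,T \right)} = \frac{5}{\left(V V - 15 T\right) + T} = \frac{5}{\left(V^{2} - 15 T\right) + T} = \frac{5}{V^{2} - 14 T}$)
$o{\left(k{\left(4 \right)} - -8,-20 \right)} - 92 = - \frac{5}{- \left(4^{2} - -8\right)^{2} + 14 \left(-20\right)} - 92 = - \frac{5}{- \left(16 + 8\right)^{2} - 280} - 92 = - \frac{5}{- 24^{2} - 280} - 92 = - \frac{5}{\left(-1\right) 576 - 280} - 92 = - \frac{5}{-576 - 280} - 92 = - \frac{5}{-856} - 92 = \left(-5\right) \left(- \frac{1}{856}\right) - 92 = \frac{5}{856} - 92 = - \frac{78747}{856}$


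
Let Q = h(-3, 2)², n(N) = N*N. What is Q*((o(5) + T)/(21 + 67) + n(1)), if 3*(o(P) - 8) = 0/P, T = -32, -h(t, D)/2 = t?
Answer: 288/11 ≈ 26.182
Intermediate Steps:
n(N) = N²
h(t, D) = -2*t
Q = 36 (Q = (-2*(-3))² = 6² = 36)
o(P) = 8 (o(P) = 8 + (0/P)/3 = 8 + (⅓)*0 = 8 + 0 = 8)
Q*((o(5) + T)/(21 + 67) + n(1)) = 36*((8 - 32)/(21 + 67) + 1²) = 36*(-24/88 + 1) = 36*(-24*1/88 + 1) = 36*(-3/11 + 1) = 36*(8/11) = 288/11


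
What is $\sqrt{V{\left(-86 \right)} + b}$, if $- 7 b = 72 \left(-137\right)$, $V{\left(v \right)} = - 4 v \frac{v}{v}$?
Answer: $\frac{4 \sqrt{5369}}{7} \approx 41.871$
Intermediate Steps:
$V{\left(v \right)} = - 4 v$ ($V{\left(v \right)} = - 4 v 1 = - 4 v$)
$b = \frac{9864}{7}$ ($b = - \frac{72 \left(-137\right)}{7} = \left(- \frac{1}{7}\right) \left(-9864\right) = \frac{9864}{7} \approx 1409.1$)
$\sqrt{V{\left(-86 \right)} + b} = \sqrt{\left(-4\right) \left(-86\right) + \frac{9864}{7}} = \sqrt{344 + \frac{9864}{7}} = \sqrt{\frac{12272}{7}} = \frac{4 \sqrt{5369}}{7}$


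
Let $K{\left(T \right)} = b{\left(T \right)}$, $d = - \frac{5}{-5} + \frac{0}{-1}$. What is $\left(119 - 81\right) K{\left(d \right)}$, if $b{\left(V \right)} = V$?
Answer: $38$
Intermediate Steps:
$d = 1$ ($d = \left(-5\right) \left(- \frac{1}{5}\right) + 0 \left(-1\right) = 1 + 0 = 1$)
$K{\left(T \right)} = T$
$\left(119 - 81\right) K{\left(d \right)} = \left(119 - 81\right) 1 = 38 \cdot 1 = 38$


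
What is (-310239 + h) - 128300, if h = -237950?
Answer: -676489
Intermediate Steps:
(-310239 + h) - 128300 = (-310239 - 237950) - 128300 = -548189 - 128300 = -676489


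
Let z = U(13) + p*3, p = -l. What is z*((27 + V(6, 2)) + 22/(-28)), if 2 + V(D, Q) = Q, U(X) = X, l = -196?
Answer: 220567/14 ≈ 15755.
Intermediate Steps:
V(D, Q) = -2 + Q
p = 196 (p = -1*(-196) = 196)
z = 601 (z = 13 + 196*3 = 13 + 588 = 601)
z*((27 + V(6, 2)) + 22/(-28)) = 601*((27 + (-2 + 2)) + 22/(-28)) = 601*((27 + 0) + 22*(-1/28)) = 601*(27 - 11/14) = 601*(367/14) = 220567/14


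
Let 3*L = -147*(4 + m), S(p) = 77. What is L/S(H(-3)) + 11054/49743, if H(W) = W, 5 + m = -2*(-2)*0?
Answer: 85/99 ≈ 0.85859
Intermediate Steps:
m = -5 (m = -5 - 2*(-2)*0 = -5 + 4*0 = -5 + 0 = -5)
L = 49 (L = (-147*(4 - 5))/3 = (-147*(-1))/3 = (⅓)*147 = 49)
L/S(H(-3)) + 11054/49743 = 49/77 + 11054/49743 = 49*(1/77) + 11054*(1/49743) = 7/11 + 2/9 = 85/99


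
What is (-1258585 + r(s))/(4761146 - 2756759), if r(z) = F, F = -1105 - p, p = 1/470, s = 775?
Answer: -592054301/942061890 ≈ -0.62847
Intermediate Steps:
p = 1/470 ≈ 0.0021277
F = -519351/470 (F = -1105 - 1*1/470 = -1105 - 1/470 = -519351/470 ≈ -1105.0)
r(z) = -519351/470
(-1258585 + r(s))/(4761146 - 2756759) = (-1258585 - 519351/470)/(4761146 - 2756759) = -592054301/470/2004387 = -592054301/470*1/2004387 = -592054301/942061890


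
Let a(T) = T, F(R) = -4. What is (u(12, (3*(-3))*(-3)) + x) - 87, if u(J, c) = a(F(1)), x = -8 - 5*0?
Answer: -99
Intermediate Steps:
x = -8 (x = -8 + 0 = -8)
u(J, c) = -4
(u(12, (3*(-3))*(-3)) + x) - 87 = (-4 - 8) - 87 = -12 - 87 = -99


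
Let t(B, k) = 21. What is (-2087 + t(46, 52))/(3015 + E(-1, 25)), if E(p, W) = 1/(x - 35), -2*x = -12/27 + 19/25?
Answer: -32686186/47699865 ≈ -0.68525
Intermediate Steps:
x = -71/450 (x = -(-12/27 + 19/25)/2 = -(-12*1/27 + 19*(1/25))/2 = -(-4/9 + 19/25)/2 = -½*71/225 = -71/450 ≈ -0.15778)
E(p, W) = -450/15821 (E(p, W) = 1/(-71/450 - 35) = 1/(-15821/450) = -450/15821)
(-2087 + t(46, 52))/(3015 + E(-1, 25)) = (-2087 + 21)/(3015 - 450/15821) = -2066/47699865/15821 = -2066*15821/47699865 = -32686186/47699865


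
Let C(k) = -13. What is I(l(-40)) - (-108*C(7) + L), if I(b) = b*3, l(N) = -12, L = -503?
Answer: -937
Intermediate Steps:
I(b) = 3*b
I(l(-40)) - (-108*C(7) + L) = 3*(-12) - (-108*(-13) - 503) = -36 - (1404 - 503) = -36 - 1*901 = -36 - 901 = -937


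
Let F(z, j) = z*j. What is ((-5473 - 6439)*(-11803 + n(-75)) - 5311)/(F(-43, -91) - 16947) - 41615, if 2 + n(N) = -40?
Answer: -97643177/1862 ≈ -52440.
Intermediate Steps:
n(N) = -42 (n(N) = -2 - 40 = -42)
F(z, j) = j*z
((-5473 - 6439)*(-11803 + n(-75)) - 5311)/(F(-43, -91) - 16947) - 41615 = ((-5473 - 6439)*(-11803 - 42) - 5311)/(-91*(-43) - 16947) - 41615 = (-11912*(-11845) - 5311)/(3913 - 16947) - 41615 = (141097640 - 5311)/(-13034) - 41615 = 141092329*(-1/13034) - 41615 = -20156047/1862 - 41615 = -97643177/1862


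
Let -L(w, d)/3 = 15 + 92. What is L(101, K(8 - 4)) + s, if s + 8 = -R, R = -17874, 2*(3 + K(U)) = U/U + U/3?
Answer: 17545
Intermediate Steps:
K(U) = -5/2 + U/6 (K(U) = -3 + (U/U + U/3)/2 = -3 + (1 + U*(⅓))/2 = -3 + (1 + U/3)/2 = -3 + (½ + U/6) = -5/2 + U/6)
L(w, d) = -321 (L(w, d) = -3*(15 + 92) = -3*107 = -321)
s = 17866 (s = -8 - 1*(-17874) = -8 + 17874 = 17866)
L(101, K(8 - 4)) + s = -321 + 17866 = 17545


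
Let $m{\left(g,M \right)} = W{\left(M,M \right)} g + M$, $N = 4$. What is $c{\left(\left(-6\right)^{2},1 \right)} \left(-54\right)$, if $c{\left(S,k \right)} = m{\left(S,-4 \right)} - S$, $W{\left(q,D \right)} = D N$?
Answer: $33264$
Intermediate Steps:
$W{\left(q,D \right)} = 4 D$ ($W{\left(q,D \right)} = D 4 = 4 D$)
$m{\left(g,M \right)} = M + 4 M g$ ($m{\left(g,M \right)} = 4 M g + M = M + 4 M g$)
$c{\left(S,k \right)} = -4 - 17 S$ ($c{\left(S,k \right)} = - 4 \left(1 + 4 S\right) - S = \left(-4 - 16 S\right) - S = -4 - 17 S$)
$c{\left(\left(-6\right)^{2},1 \right)} \left(-54\right) = \left(-4 - 17 \left(-6\right)^{2}\right) \left(-54\right) = \left(-4 - 612\right) \left(-54\right) = \left(-616\right) \left(-54\right) = 33264$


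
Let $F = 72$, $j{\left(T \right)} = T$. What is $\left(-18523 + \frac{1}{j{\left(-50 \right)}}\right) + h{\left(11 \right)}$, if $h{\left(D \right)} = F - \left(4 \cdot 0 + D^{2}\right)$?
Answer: $- \frac{928601}{50} \approx -18572.0$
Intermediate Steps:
$h{\left(D \right)} = 72 - D^{2}$ ($h{\left(D \right)} = 72 - \left(4 \cdot 0 + D^{2}\right) = 72 - \left(0 + D^{2}\right) = 72 - D^{2}$)
$\left(-18523 + \frac{1}{j{\left(-50 \right)}}\right) + h{\left(11 \right)} = \left(-18523 + \frac{1}{-50}\right) + \left(72 - 11^{2}\right) = \left(-18523 - \frac{1}{50}\right) + \left(72 - 121\right) = - \frac{926151}{50} + \left(72 - 121\right) = - \frac{926151}{50} - 49 = - \frac{928601}{50}$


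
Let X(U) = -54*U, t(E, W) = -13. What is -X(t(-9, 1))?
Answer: -702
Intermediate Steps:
-X(t(-9, 1)) = -(-54)*(-13) = -1*702 = -702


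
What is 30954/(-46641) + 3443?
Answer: 7645429/2221 ≈ 3442.3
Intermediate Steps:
30954/(-46641) + 3443 = 30954*(-1/46641) + 3443 = -1474/2221 + 3443 = 7645429/2221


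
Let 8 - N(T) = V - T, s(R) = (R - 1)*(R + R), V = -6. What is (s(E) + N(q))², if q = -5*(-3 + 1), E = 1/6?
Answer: 182329/324 ≈ 562.74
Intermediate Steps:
E = ⅙ ≈ 0.16667
s(R) = 2*R*(-1 + R) (s(R) = (-1 + R)*(2*R) = 2*R*(-1 + R))
q = 10 (q = -5*(-2) = 10)
N(T) = 14 + T (N(T) = 8 - (-6 - T) = 8 + (6 + T) = 14 + T)
(s(E) + N(q))² = (2*(⅙)*(-1 + ⅙) + (14 + 10))² = (2*(⅙)*(-⅚) + 24)² = (-5/18 + 24)² = (427/18)² = 182329/324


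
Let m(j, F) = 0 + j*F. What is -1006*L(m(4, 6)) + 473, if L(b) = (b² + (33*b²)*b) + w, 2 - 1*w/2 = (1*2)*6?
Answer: -459488015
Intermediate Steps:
m(j, F) = F*j (m(j, F) = 0 + F*j = F*j)
w = -20 (w = 4 - 2*1*2*6 = 4 - 4*6 = 4 - 2*12 = 4 - 24 = -20)
L(b) = -20 + b² + 33*b³ (L(b) = (b² + (33*b²)*b) - 20 = (b² + 33*b³) - 20 = -20 + b² + 33*b³)
-1006*L(m(4, 6)) + 473 = -1006*(-20 + (6*4)² + 33*(6*4)³) + 473 = -1006*(-20 + 24² + 33*24³) + 473 = -1006*(-20 + 576 + 33*13824) + 473 = -1006*(-20 + 576 + 456192) + 473 = -1006*456748 + 473 = -459488488 + 473 = -459488015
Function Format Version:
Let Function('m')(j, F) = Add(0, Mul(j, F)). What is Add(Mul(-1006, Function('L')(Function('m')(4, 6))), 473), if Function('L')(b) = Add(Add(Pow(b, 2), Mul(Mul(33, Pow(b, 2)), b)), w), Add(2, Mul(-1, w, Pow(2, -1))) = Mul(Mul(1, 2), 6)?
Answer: -459488015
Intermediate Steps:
Function('m')(j, F) = Mul(F, j) (Function('m')(j, F) = Add(0, Mul(F, j)) = Mul(F, j))
w = -20 (w = Add(4, Mul(-2, Mul(Mul(1, 2), 6))) = Add(4, Mul(-2, Mul(2, 6))) = Add(4, Mul(-2, 12)) = Add(4, -24) = -20)
Function('L')(b) = Add(-20, Pow(b, 2), Mul(33, Pow(b, 3))) (Function('L')(b) = Add(Add(Pow(b, 2), Mul(Mul(33, Pow(b, 2)), b)), -20) = Add(Add(Pow(b, 2), Mul(33, Pow(b, 3))), -20) = Add(-20, Pow(b, 2), Mul(33, Pow(b, 3))))
Add(Mul(-1006, Function('L')(Function('m')(4, 6))), 473) = Add(Mul(-1006, Add(-20, Pow(Mul(6, 4), 2), Mul(33, Pow(Mul(6, 4), 3)))), 473) = Add(Mul(-1006, Add(-20, Pow(24, 2), Mul(33, Pow(24, 3)))), 473) = Add(Mul(-1006, Add(-20, 576, Mul(33, 13824))), 473) = Add(Mul(-1006, Add(-20, 576, 456192)), 473) = Add(Mul(-1006, 456748), 473) = Add(-459488488, 473) = -459488015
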